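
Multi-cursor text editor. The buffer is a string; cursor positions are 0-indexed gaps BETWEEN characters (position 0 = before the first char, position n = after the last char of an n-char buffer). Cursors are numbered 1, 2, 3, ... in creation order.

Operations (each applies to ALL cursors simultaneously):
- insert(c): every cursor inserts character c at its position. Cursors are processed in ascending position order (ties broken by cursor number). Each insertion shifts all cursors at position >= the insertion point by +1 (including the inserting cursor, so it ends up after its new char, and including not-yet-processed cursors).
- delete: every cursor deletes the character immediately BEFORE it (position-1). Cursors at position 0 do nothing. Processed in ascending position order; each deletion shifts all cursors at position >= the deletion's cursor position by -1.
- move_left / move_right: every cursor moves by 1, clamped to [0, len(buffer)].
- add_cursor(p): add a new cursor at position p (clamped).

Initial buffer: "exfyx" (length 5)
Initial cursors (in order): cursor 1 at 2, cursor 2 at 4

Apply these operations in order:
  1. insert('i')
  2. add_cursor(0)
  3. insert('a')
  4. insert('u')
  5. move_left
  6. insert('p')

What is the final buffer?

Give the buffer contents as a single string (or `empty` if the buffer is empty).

Answer: apuexiapufyiapux

Derivation:
After op 1 (insert('i')): buffer="exifyix" (len 7), cursors c1@3 c2@6, authorship ..1..2.
After op 2 (add_cursor(0)): buffer="exifyix" (len 7), cursors c3@0 c1@3 c2@6, authorship ..1..2.
After op 3 (insert('a')): buffer="aexiafyiax" (len 10), cursors c3@1 c1@5 c2@9, authorship 3..11..22.
After op 4 (insert('u')): buffer="auexiaufyiaux" (len 13), cursors c3@2 c1@7 c2@12, authorship 33..111..222.
After op 5 (move_left): buffer="auexiaufyiaux" (len 13), cursors c3@1 c1@6 c2@11, authorship 33..111..222.
After op 6 (insert('p')): buffer="apuexiapufyiapux" (len 16), cursors c3@2 c1@8 c2@14, authorship 333..1111..2222.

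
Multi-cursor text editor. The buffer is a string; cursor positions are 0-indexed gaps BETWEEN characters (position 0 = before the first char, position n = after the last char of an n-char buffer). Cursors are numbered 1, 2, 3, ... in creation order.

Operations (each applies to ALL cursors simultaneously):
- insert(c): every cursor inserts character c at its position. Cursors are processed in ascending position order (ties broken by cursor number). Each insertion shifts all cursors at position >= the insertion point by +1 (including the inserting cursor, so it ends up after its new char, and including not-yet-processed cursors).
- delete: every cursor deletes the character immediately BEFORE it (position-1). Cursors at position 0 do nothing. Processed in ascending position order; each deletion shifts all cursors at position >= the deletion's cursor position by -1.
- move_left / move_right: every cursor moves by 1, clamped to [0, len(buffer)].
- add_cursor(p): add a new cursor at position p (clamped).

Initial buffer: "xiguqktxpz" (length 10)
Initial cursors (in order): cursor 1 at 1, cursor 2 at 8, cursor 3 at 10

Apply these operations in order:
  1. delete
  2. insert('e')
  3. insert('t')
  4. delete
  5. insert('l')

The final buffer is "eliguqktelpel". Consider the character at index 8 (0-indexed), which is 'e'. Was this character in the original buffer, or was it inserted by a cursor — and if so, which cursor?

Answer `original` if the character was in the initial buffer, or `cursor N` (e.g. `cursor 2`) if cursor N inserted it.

Answer: cursor 2

Derivation:
After op 1 (delete): buffer="iguqktp" (len 7), cursors c1@0 c2@6 c3@7, authorship .......
After op 2 (insert('e')): buffer="eiguqktepe" (len 10), cursors c1@1 c2@8 c3@10, authorship 1......2.3
After op 3 (insert('t')): buffer="etiguqktetpet" (len 13), cursors c1@2 c2@10 c3@13, authorship 11......22.33
After op 4 (delete): buffer="eiguqktepe" (len 10), cursors c1@1 c2@8 c3@10, authorship 1......2.3
After op 5 (insert('l')): buffer="eliguqktelpel" (len 13), cursors c1@2 c2@10 c3@13, authorship 11......22.33
Authorship (.=original, N=cursor N): 1 1 . . . . . . 2 2 . 3 3
Index 8: author = 2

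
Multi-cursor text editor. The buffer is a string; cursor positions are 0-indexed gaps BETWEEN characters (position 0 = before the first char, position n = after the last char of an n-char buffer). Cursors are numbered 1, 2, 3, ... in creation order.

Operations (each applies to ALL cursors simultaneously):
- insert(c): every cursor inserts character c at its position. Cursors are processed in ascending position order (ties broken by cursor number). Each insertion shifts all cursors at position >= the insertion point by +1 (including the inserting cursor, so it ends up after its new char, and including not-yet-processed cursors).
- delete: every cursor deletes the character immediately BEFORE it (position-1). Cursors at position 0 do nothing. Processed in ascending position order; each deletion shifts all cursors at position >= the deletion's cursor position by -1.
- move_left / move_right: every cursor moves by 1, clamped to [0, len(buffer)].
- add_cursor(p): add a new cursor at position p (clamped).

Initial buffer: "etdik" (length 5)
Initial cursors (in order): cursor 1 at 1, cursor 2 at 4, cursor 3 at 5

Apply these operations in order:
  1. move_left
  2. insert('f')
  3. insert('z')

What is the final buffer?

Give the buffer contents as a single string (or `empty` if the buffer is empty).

After op 1 (move_left): buffer="etdik" (len 5), cursors c1@0 c2@3 c3@4, authorship .....
After op 2 (insert('f')): buffer="fetdfifk" (len 8), cursors c1@1 c2@5 c3@7, authorship 1...2.3.
After op 3 (insert('z')): buffer="fzetdfzifzk" (len 11), cursors c1@2 c2@7 c3@10, authorship 11...22.33.

Answer: fzetdfzifzk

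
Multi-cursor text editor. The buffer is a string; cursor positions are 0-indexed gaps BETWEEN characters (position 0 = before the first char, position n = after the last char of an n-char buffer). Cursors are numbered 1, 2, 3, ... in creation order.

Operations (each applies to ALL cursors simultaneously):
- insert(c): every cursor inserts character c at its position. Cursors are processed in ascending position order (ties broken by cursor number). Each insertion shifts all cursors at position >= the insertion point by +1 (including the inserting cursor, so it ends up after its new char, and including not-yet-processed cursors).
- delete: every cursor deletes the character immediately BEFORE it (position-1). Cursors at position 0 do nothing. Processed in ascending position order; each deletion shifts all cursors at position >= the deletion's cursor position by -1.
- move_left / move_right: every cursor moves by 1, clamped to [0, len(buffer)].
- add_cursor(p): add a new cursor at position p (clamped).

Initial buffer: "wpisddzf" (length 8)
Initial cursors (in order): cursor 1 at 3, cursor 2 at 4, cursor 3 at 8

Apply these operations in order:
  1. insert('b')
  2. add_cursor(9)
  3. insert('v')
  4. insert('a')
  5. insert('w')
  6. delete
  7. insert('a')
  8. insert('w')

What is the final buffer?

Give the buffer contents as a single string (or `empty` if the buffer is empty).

Answer: wpibvaawsbvaawddzvaawfbvaaw

Derivation:
After op 1 (insert('b')): buffer="wpibsbddzfb" (len 11), cursors c1@4 c2@6 c3@11, authorship ...1.2....3
After op 2 (add_cursor(9)): buffer="wpibsbddzfb" (len 11), cursors c1@4 c2@6 c4@9 c3@11, authorship ...1.2....3
After op 3 (insert('v')): buffer="wpibvsbvddzvfbv" (len 15), cursors c1@5 c2@8 c4@12 c3@15, authorship ...11.22...4.33
After op 4 (insert('a')): buffer="wpibvasbvaddzvafbva" (len 19), cursors c1@6 c2@10 c4@15 c3@19, authorship ...111.222...44.333
After op 5 (insert('w')): buffer="wpibvawsbvawddzvawfbvaw" (len 23), cursors c1@7 c2@12 c4@18 c3@23, authorship ...1111.2222...444.3333
After op 6 (delete): buffer="wpibvasbvaddzvafbva" (len 19), cursors c1@6 c2@10 c4@15 c3@19, authorship ...111.222...44.333
After op 7 (insert('a')): buffer="wpibvaasbvaaddzvaafbvaa" (len 23), cursors c1@7 c2@12 c4@18 c3@23, authorship ...1111.2222...444.3333
After op 8 (insert('w')): buffer="wpibvaawsbvaawddzvaawfbvaaw" (len 27), cursors c1@8 c2@14 c4@21 c3@27, authorship ...11111.22222...4444.33333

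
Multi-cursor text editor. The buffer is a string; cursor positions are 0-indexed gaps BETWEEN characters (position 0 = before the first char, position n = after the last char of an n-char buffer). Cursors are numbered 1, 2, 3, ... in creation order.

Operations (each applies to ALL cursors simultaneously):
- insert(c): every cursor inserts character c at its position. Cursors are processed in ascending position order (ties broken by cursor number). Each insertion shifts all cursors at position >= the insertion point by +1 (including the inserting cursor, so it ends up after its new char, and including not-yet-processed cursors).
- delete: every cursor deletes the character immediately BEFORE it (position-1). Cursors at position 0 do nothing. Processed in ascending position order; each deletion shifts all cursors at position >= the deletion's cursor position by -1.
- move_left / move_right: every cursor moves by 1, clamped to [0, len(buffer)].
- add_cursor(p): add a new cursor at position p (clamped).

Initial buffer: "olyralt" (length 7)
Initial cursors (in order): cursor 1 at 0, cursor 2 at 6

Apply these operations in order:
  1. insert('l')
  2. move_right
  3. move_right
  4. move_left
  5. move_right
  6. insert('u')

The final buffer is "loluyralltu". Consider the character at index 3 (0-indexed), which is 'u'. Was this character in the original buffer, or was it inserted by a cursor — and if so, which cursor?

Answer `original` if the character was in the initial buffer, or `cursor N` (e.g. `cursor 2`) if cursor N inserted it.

After op 1 (insert('l')): buffer="lolyrallt" (len 9), cursors c1@1 c2@8, authorship 1......2.
After op 2 (move_right): buffer="lolyrallt" (len 9), cursors c1@2 c2@9, authorship 1......2.
After op 3 (move_right): buffer="lolyrallt" (len 9), cursors c1@3 c2@9, authorship 1......2.
After op 4 (move_left): buffer="lolyrallt" (len 9), cursors c1@2 c2@8, authorship 1......2.
After op 5 (move_right): buffer="lolyrallt" (len 9), cursors c1@3 c2@9, authorship 1......2.
After op 6 (insert('u')): buffer="loluyralltu" (len 11), cursors c1@4 c2@11, authorship 1..1....2.2
Authorship (.=original, N=cursor N): 1 . . 1 . . . . 2 . 2
Index 3: author = 1

Answer: cursor 1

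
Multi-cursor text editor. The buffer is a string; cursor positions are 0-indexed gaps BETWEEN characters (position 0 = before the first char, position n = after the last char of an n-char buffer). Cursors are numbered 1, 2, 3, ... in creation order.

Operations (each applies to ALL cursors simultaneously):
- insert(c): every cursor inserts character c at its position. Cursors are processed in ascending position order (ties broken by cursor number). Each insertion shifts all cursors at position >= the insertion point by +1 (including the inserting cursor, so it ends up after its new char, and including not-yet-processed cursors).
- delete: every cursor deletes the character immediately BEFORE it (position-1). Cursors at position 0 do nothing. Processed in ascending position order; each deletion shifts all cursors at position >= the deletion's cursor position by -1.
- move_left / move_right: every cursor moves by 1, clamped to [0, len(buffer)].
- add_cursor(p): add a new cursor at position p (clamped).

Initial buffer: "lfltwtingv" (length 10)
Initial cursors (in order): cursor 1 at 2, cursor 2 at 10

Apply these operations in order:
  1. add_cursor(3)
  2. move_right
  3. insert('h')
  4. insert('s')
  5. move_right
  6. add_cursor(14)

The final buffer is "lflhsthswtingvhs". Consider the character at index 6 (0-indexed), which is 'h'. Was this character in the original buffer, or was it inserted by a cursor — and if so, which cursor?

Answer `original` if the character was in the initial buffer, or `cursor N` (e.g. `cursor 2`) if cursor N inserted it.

Answer: cursor 3

Derivation:
After op 1 (add_cursor(3)): buffer="lfltwtingv" (len 10), cursors c1@2 c3@3 c2@10, authorship ..........
After op 2 (move_right): buffer="lfltwtingv" (len 10), cursors c1@3 c3@4 c2@10, authorship ..........
After op 3 (insert('h')): buffer="lflhthwtingvh" (len 13), cursors c1@4 c3@6 c2@13, authorship ...1.3......2
After op 4 (insert('s')): buffer="lflhsthswtingvhs" (len 16), cursors c1@5 c3@8 c2@16, authorship ...11.33......22
After op 5 (move_right): buffer="lflhsthswtingvhs" (len 16), cursors c1@6 c3@9 c2@16, authorship ...11.33......22
After op 6 (add_cursor(14)): buffer="lflhsthswtingvhs" (len 16), cursors c1@6 c3@9 c4@14 c2@16, authorship ...11.33......22
Authorship (.=original, N=cursor N): . . . 1 1 . 3 3 . . . . . . 2 2
Index 6: author = 3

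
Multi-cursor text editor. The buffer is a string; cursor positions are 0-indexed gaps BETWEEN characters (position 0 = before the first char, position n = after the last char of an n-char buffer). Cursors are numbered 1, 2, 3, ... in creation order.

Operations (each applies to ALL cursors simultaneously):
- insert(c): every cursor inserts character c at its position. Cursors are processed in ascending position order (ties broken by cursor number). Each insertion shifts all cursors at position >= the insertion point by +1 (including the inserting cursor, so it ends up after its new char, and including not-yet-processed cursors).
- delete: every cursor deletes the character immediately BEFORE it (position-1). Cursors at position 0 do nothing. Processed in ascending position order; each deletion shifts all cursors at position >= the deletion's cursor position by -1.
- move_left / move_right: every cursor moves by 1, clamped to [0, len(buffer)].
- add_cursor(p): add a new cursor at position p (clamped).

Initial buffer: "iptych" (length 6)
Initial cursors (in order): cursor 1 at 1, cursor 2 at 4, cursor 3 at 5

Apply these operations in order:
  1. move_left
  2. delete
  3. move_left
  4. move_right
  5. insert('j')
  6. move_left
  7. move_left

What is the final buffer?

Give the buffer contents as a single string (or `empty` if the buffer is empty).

After op 1 (move_left): buffer="iptych" (len 6), cursors c1@0 c2@3 c3@4, authorship ......
After op 2 (delete): buffer="ipch" (len 4), cursors c1@0 c2@2 c3@2, authorship ....
After op 3 (move_left): buffer="ipch" (len 4), cursors c1@0 c2@1 c3@1, authorship ....
After op 4 (move_right): buffer="ipch" (len 4), cursors c1@1 c2@2 c3@2, authorship ....
After op 5 (insert('j')): buffer="ijpjjch" (len 7), cursors c1@2 c2@5 c3@5, authorship .1.23..
After op 6 (move_left): buffer="ijpjjch" (len 7), cursors c1@1 c2@4 c3@4, authorship .1.23..
After op 7 (move_left): buffer="ijpjjch" (len 7), cursors c1@0 c2@3 c3@3, authorship .1.23..

Answer: ijpjjch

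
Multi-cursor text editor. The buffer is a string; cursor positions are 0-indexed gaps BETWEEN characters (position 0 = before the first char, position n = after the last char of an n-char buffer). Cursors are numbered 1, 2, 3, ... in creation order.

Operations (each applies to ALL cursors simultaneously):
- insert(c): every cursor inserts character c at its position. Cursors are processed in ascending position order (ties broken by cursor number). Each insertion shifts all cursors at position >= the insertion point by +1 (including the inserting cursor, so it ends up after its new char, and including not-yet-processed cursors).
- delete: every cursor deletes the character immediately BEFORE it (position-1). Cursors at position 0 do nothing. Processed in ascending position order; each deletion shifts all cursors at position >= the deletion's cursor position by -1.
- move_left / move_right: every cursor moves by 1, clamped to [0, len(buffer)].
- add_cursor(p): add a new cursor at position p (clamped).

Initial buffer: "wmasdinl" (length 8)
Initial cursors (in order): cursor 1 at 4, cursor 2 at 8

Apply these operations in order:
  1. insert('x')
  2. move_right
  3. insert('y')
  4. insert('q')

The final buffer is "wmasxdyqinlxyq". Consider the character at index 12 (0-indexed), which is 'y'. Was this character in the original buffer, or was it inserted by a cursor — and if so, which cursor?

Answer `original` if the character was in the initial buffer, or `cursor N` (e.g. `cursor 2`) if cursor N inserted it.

Answer: cursor 2

Derivation:
After op 1 (insert('x')): buffer="wmasxdinlx" (len 10), cursors c1@5 c2@10, authorship ....1....2
After op 2 (move_right): buffer="wmasxdinlx" (len 10), cursors c1@6 c2@10, authorship ....1....2
After op 3 (insert('y')): buffer="wmasxdyinlxy" (len 12), cursors c1@7 c2@12, authorship ....1.1...22
After op 4 (insert('q')): buffer="wmasxdyqinlxyq" (len 14), cursors c1@8 c2@14, authorship ....1.11...222
Authorship (.=original, N=cursor N): . . . . 1 . 1 1 . . . 2 2 2
Index 12: author = 2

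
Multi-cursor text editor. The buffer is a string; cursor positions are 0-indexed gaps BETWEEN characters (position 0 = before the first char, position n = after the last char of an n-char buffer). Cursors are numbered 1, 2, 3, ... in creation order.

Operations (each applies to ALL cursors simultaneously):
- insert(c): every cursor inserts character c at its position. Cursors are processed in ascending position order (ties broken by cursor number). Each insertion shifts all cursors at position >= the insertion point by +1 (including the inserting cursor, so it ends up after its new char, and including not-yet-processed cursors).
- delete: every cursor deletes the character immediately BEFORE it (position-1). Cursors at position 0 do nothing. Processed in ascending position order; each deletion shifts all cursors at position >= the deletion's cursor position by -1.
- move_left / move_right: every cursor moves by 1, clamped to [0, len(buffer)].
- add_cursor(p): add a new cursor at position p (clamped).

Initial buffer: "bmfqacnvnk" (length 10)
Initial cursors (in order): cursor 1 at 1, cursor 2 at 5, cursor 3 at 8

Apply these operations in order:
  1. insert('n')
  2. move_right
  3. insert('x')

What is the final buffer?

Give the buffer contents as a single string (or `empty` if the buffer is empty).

Answer: bnmxfqancxnvnnxk

Derivation:
After op 1 (insert('n')): buffer="bnmfqancnvnnk" (len 13), cursors c1@2 c2@7 c3@11, authorship .1....2...3..
After op 2 (move_right): buffer="bnmfqancnvnnk" (len 13), cursors c1@3 c2@8 c3@12, authorship .1....2...3..
After op 3 (insert('x')): buffer="bnmxfqancxnvnnxk" (len 16), cursors c1@4 c2@10 c3@15, authorship .1.1...2.2..3.3.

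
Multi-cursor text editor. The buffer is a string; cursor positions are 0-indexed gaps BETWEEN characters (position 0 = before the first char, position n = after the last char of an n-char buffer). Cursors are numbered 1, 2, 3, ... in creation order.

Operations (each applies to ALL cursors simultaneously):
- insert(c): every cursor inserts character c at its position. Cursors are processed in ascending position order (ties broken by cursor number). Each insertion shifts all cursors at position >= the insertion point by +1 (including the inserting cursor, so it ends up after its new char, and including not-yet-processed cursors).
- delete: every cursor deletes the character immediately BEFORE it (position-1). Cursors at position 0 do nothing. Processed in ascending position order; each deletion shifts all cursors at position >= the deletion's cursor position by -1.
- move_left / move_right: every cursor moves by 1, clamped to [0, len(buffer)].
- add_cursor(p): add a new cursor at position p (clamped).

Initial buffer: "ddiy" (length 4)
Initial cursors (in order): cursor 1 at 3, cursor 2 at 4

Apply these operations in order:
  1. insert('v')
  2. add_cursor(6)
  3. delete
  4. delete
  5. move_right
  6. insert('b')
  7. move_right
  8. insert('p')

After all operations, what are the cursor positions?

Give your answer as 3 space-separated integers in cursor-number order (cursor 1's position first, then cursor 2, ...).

Answer: 6 6 6

Derivation:
After op 1 (insert('v')): buffer="ddivyv" (len 6), cursors c1@4 c2@6, authorship ...1.2
After op 2 (add_cursor(6)): buffer="ddivyv" (len 6), cursors c1@4 c2@6 c3@6, authorship ...1.2
After op 3 (delete): buffer="ddi" (len 3), cursors c1@3 c2@3 c3@3, authorship ...
After op 4 (delete): buffer="" (len 0), cursors c1@0 c2@0 c3@0, authorship 
After op 5 (move_right): buffer="" (len 0), cursors c1@0 c2@0 c3@0, authorship 
After op 6 (insert('b')): buffer="bbb" (len 3), cursors c1@3 c2@3 c3@3, authorship 123
After op 7 (move_right): buffer="bbb" (len 3), cursors c1@3 c2@3 c3@3, authorship 123
After op 8 (insert('p')): buffer="bbbppp" (len 6), cursors c1@6 c2@6 c3@6, authorship 123123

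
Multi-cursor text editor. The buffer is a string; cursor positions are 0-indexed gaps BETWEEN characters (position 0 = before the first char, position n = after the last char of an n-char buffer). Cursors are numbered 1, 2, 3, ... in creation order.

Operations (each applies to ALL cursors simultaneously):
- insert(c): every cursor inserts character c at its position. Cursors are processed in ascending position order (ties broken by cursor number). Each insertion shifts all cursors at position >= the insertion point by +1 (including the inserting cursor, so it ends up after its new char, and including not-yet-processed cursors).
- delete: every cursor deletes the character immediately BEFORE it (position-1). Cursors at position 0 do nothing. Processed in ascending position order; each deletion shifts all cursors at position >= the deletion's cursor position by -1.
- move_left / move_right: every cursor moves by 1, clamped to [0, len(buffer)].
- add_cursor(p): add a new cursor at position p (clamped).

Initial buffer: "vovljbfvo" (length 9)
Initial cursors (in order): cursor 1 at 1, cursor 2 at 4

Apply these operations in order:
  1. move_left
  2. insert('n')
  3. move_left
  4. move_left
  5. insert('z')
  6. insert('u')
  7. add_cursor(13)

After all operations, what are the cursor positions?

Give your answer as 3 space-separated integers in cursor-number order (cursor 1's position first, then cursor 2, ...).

After op 1 (move_left): buffer="vovljbfvo" (len 9), cursors c1@0 c2@3, authorship .........
After op 2 (insert('n')): buffer="nvovnljbfvo" (len 11), cursors c1@1 c2@5, authorship 1...2......
After op 3 (move_left): buffer="nvovnljbfvo" (len 11), cursors c1@0 c2@4, authorship 1...2......
After op 4 (move_left): buffer="nvovnljbfvo" (len 11), cursors c1@0 c2@3, authorship 1...2......
After op 5 (insert('z')): buffer="znvozvnljbfvo" (len 13), cursors c1@1 c2@5, authorship 11..2.2......
After op 6 (insert('u')): buffer="zunvozuvnljbfvo" (len 15), cursors c1@2 c2@7, authorship 111..22.2......
After op 7 (add_cursor(13)): buffer="zunvozuvnljbfvo" (len 15), cursors c1@2 c2@7 c3@13, authorship 111..22.2......

Answer: 2 7 13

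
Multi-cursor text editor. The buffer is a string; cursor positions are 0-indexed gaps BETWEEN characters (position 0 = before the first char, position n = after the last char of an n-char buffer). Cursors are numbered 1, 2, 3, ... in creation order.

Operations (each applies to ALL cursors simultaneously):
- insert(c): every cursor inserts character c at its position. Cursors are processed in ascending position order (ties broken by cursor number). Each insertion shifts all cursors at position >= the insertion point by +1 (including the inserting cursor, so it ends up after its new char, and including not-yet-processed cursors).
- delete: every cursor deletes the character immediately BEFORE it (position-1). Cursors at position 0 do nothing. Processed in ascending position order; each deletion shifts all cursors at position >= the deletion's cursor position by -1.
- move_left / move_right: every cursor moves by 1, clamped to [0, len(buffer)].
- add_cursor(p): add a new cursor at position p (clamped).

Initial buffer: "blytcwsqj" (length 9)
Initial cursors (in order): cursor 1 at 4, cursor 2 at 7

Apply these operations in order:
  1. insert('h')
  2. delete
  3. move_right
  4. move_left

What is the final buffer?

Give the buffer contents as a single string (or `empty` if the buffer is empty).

After op 1 (insert('h')): buffer="blythcwshqj" (len 11), cursors c1@5 c2@9, authorship ....1...2..
After op 2 (delete): buffer="blytcwsqj" (len 9), cursors c1@4 c2@7, authorship .........
After op 3 (move_right): buffer="blytcwsqj" (len 9), cursors c1@5 c2@8, authorship .........
After op 4 (move_left): buffer="blytcwsqj" (len 9), cursors c1@4 c2@7, authorship .........

Answer: blytcwsqj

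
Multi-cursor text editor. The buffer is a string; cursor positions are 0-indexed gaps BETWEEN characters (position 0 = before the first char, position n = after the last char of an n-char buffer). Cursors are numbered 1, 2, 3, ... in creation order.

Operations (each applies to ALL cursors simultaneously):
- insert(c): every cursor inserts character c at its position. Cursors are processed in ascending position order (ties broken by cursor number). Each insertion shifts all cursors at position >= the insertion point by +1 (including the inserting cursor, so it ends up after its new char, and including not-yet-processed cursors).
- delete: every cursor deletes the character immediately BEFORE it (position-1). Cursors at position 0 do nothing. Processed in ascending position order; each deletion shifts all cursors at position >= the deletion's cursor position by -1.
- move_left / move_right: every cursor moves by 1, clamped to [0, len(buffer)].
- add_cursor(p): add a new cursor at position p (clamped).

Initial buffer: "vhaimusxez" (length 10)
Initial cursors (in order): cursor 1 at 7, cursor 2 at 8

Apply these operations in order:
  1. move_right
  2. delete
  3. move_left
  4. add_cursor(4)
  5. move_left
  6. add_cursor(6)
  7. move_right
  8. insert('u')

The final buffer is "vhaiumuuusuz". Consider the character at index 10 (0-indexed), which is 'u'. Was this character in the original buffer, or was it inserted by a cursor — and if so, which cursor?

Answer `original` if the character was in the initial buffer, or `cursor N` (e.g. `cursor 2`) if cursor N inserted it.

Answer: cursor 4

Derivation:
After op 1 (move_right): buffer="vhaimusxez" (len 10), cursors c1@8 c2@9, authorship ..........
After op 2 (delete): buffer="vhaimusz" (len 8), cursors c1@7 c2@7, authorship ........
After op 3 (move_left): buffer="vhaimusz" (len 8), cursors c1@6 c2@6, authorship ........
After op 4 (add_cursor(4)): buffer="vhaimusz" (len 8), cursors c3@4 c1@6 c2@6, authorship ........
After op 5 (move_left): buffer="vhaimusz" (len 8), cursors c3@3 c1@5 c2@5, authorship ........
After op 6 (add_cursor(6)): buffer="vhaimusz" (len 8), cursors c3@3 c1@5 c2@5 c4@6, authorship ........
After op 7 (move_right): buffer="vhaimusz" (len 8), cursors c3@4 c1@6 c2@6 c4@7, authorship ........
After op 8 (insert('u')): buffer="vhaiumuuusuz" (len 12), cursors c3@5 c1@9 c2@9 c4@11, authorship ....3..12.4.
Authorship (.=original, N=cursor N): . . . . 3 . . 1 2 . 4 .
Index 10: author = 4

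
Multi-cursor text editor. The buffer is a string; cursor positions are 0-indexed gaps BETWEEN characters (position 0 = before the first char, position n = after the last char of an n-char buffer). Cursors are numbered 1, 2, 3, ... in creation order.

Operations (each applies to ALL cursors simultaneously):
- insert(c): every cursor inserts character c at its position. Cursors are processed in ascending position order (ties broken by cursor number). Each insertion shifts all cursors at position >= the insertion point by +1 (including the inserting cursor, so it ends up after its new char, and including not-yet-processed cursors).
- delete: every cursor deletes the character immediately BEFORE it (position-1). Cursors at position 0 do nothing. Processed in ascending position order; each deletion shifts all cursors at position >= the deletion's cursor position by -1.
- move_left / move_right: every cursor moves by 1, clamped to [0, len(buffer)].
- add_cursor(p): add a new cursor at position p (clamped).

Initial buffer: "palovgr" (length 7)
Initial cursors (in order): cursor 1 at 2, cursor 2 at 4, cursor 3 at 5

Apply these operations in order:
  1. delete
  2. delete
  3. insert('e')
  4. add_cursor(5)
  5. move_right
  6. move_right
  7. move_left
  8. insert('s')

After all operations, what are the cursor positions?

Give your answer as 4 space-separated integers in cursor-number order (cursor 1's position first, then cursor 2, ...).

After op 1 (delete): buffer="plgr" (len 4), cursors c1@1 c2@2 c3@2, authorship ....
After op 2 (delete): buffer="gr" (len 2), cursors c1@0 c2@0 c3@0, authorship ..
After op 3 (insert('e')): buffer="eeegr" (len 5), cursors c1@3 c2@3 c3@3, authorship 123..
After op 4 (add_cursor(5)): buffer="eeegr" (len 5), cursors c1@3 c2@3 c3@3 c4@5, authorship 123..
After op 5 (move_right): buffer="eeegr" (len 5), cursors c1@4 c2@4 c3@4 c4@5, authorship 123..
After op 6 (move_right): buffer="eeegr" (len 5), cursors c1@5 c2@5 c3@5 c4@5, authorship 123..
After op 7 (move_left): buffer="eeegr" (len 5), cursors c1@4 c2@4 c3@4 c4@4, authorship 123..
After op 8 (insert('s')): buffer="eeegssssr" (len 9), cursors c1@8 c2@8 c3@8 c4@8, authorship 123.1234.

Answer: 8 8 8 8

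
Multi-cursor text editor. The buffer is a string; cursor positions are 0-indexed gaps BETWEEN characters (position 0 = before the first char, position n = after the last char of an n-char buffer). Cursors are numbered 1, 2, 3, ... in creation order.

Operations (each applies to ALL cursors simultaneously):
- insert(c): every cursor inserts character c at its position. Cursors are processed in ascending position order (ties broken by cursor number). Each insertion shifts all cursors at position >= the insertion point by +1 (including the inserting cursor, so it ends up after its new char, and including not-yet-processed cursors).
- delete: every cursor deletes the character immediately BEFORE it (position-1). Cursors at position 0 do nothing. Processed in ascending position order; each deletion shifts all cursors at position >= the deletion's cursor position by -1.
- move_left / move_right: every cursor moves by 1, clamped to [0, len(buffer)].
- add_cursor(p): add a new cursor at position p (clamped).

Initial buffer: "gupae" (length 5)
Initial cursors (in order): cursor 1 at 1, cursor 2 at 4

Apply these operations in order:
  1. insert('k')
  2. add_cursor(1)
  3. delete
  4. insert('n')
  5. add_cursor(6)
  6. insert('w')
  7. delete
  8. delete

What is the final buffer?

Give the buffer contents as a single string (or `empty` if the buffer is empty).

Answer: upe

Derivation:
After op 1 (insert('k')): buffer="gkupake" (len 7), cursors c1@2 c2@6, authorship .1...2.
After op 2 (add_cursor(1)): buffer="gkupake" (len 7), cursors c3@1 c1@2 c2@6, authorship .1...2.
After op 3 (delete): buffer="upae" (len 4), cursors c1@0 c3@0 c2@3, authorship ....
After op 4 (insert('n')): buffer="nnupane" (len 7), cursors c1@2 c3@2 c2@6, authorship 13...2.
After op 5 (add_cursor(6)): buffer="nnupane" (len 7), cursors c1@2 c3@2 c2@6 c4@6, authorship 13...2.
After op 6 (insert('w')): buffer="nnwwupanwwe" (len 11), cursors c1@4 c3@4 c2@10 c4@10, authorship 1313...224.
After op 7 (delete): buffer="nnupane" (len 7), cursors c1@2 c3@2 c2@6 c4@6, authorship 13...2.
After op 8 (delete): buffer="upe" (len 3), cursors c1@0 c3@0 c2@2 c4@2, authorship ...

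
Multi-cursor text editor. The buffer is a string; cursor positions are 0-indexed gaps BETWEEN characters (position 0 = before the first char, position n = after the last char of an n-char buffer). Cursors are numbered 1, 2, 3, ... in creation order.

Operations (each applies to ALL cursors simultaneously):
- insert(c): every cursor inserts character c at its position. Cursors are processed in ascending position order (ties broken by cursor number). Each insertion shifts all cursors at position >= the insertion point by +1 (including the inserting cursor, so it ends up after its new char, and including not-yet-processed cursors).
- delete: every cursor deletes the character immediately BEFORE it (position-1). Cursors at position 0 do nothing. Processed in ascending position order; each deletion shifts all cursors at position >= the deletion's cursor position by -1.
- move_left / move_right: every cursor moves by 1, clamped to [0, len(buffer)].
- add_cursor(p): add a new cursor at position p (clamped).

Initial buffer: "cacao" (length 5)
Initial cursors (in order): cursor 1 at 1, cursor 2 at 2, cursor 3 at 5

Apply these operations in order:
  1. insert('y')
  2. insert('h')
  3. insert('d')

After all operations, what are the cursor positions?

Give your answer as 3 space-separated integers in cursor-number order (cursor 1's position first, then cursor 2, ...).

Answer: 4 8 14

Derivation:
After op 1 (insert('y')): buffer="cyaycaoy" (len 8), cursors c1@2 c2@4 c3@8, authorship .1.2...3
After op 2 (insert('h')): buffer="cyhayhcaoyh" (len 11), cursors c1@3 c2@6 c3@11, authorship .11.22...33
After op 3 (insert('d')): buffer="cyhdayhdcaoyhd" (len 14), cursors c1@4 c2@8 c3@14, authorship .111.222...333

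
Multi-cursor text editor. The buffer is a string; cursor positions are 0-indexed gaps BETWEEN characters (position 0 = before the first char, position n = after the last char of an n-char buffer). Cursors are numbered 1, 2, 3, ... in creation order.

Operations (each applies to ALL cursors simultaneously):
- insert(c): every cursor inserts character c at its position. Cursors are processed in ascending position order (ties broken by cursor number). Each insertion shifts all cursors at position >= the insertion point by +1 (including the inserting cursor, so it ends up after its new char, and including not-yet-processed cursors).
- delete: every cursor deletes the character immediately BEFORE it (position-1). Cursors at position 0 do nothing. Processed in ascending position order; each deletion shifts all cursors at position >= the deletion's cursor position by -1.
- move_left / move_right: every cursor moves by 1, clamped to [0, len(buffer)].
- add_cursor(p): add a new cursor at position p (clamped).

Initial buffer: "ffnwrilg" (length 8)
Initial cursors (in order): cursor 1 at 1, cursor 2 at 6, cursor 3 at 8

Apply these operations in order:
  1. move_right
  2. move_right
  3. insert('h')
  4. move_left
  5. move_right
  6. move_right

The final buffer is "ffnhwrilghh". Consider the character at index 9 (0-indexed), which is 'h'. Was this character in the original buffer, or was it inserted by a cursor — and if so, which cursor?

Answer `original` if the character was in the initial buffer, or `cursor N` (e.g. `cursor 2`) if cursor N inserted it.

After op 1 (move_right): buffer="ffnwrilg" (len 8), cursors c1@2 c2@7 c3@8, authorship ........
After op 2 (move_right): buffer="ffnwrilg" (len 8), cursors c1@3 c2@8 c3@8, authorship ........
After op 3 (insert('h')): buffer="ffnhwrilghh" (len 11), cursors c1@4 c2@11 c3@11, authorship ...1.....23
After op 4 (move_left): buffer="ffnhwrilghh" (len 11), cursors c1@3 c2@10 c3@10, authorship ...1.....23
After op 5 (move_right): buffer="ffnhwrilghh" (len 11), cursors c1@4 c2@11 c3@11, authorship ...1.....23
After op 6 (move_right): buffer="ffnhwrilghh" (len 11), cursors c1@5 c2@11 c3@11, authorship ...1.....23
Authorship (.=original, N=cursor N): . . . 1 . . . . . 2 3
Index 9: author = 2

Answer: cursor 2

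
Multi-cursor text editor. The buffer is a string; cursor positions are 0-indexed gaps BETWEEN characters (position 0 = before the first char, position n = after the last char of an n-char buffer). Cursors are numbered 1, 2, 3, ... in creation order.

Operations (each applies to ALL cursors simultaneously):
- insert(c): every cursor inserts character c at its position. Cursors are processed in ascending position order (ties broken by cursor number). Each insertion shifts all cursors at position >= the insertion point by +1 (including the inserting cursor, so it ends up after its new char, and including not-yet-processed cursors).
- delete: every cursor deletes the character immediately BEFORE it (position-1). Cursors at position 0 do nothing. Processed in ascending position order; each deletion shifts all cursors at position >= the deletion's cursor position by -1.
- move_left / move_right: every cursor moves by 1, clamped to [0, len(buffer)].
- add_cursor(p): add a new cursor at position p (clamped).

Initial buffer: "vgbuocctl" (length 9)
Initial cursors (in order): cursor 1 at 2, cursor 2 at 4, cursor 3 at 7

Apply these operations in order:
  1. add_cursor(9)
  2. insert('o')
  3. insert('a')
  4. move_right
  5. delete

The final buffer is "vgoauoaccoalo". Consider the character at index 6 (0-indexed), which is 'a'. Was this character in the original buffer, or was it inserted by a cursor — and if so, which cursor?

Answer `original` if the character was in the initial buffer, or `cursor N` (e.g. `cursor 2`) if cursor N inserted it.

Answer: cursor 2

Derivation:
After op 1 (add_cursor(9)): buffer="vgbuocctl" (len 9), cursors c1@2 c2@4 c3@7 c4@9, authorship .........
After op 2 (insert('o')): buffer="vgobuooccotlo" (len 13), cursors c1@3 c2@6 c3@10 c4@13, authorship ..1..2...3..4
After op 3 (insert('a')): buffer="vgoabuoaoccoatloa" (len 17), cursors c1@4 c2@8 c3@13 c4@17, authorship ..11..22...33..44
After op 4 (move_right): buffer="vgoabuoaoccoatloa" (len 17), cursors c1@5 c2@9 c3@14 c4@17, authorship ..11..22...33..44
After op 5 (delete): buffer="vgoauoaccoalo" (len 13), cursors c1@4 c2@7 c3@11 c4@13, authorship ..11.22..33.4
Authorship (.=original, N=cursor N): . . 1 1 . 2 2 . . 3 3 . 4
Index 6: author = 2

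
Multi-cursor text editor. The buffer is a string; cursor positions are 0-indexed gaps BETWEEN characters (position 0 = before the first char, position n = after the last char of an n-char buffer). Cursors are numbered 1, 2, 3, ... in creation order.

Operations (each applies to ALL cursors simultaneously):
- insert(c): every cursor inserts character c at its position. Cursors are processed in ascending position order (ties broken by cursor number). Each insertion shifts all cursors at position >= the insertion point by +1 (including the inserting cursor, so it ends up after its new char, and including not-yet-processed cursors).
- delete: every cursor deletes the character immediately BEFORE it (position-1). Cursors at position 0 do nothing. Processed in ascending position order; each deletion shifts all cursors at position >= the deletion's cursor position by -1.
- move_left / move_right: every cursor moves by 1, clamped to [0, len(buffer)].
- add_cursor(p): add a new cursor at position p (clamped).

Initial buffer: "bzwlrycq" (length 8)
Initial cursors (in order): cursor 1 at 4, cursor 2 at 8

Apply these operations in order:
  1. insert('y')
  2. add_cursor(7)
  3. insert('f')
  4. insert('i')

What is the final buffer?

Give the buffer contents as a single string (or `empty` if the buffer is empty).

Answer: bzwlyfiryficqyfi

Derivation:
After op 1 (insert('y')): buffer="bzwlyrycqy" (len 10), cursors c1@5 c2@10, authorship ....1....2
After op 2 (add_cursor(7)): buffer="bzwlyrycqy" (len 10), cursors c1@5 c3@7 c2@10, authorship ....1....2
After op 3 (insert('f')): buffer="bzwlyfryfcqyf" (len 13), cursors c1@6 c3@9 c2@13, authorship ....11..3..22
After op 4 (insert('i')): buffer="bzwlyfiryficqyfi" (len 16), cursors c1@7 c3@11 c2@16, authorship ....111..33..222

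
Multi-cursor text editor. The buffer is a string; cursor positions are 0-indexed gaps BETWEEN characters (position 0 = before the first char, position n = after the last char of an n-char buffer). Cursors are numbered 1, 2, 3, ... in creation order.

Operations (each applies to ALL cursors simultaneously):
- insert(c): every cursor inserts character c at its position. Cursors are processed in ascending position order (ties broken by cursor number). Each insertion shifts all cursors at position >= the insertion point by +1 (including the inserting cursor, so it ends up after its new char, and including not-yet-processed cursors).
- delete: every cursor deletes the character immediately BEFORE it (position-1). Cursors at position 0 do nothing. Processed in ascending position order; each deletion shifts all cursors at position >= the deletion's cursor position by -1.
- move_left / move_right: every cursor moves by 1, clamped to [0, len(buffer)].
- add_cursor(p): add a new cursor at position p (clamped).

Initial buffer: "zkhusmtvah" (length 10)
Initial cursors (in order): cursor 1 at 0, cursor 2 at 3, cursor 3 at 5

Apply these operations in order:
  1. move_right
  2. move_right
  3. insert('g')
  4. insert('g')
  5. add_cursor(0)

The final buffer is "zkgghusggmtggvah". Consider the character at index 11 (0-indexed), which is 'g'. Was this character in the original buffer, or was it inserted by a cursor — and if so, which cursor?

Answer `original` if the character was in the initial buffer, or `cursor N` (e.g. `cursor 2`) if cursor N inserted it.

Answer: cursor 3

Derivation:
After op 1 (move_right): buffer="zkhusmtvah" (len 10), cursors c1@1 c2@4 c3@6, authorship ..........
After op 2 (move_right): buffer="zkhusmtvah" (len 10), cursors c1@2 c2@5 c3@7, authorship ..........
After op 3 (insert('g')): buffer="zkghusgmtgvah" (len 13), cursors c1@3 c2@7 c3@10, authorship ..1...2..3...
After op 4 (insert('g')): buffer="zkgghusggmtggvah" (len 16), cursors c1@4 c2@9 c3@13, authorship ..11...22..33...
After op 5 (add_cursor(0)): buffer="zkgghusggmtggvah" (len 16), cursors c4@0 c1@4 c2@9 c3@13, authorship ..11...22..33...
Authorship (.=original, N=cursor N): . . 1 1 . . . 2 2 . . 3 3 . . .
Index 11: author = 3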